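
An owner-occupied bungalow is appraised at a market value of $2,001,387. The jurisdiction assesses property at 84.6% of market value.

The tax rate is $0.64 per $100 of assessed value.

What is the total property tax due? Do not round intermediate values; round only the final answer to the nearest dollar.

$10,836

Assessed value = $2,001,387 × 0.846 = $1,693,173.402
Tax = $1,693,173.402 × 0.0064 = $10,836.3097728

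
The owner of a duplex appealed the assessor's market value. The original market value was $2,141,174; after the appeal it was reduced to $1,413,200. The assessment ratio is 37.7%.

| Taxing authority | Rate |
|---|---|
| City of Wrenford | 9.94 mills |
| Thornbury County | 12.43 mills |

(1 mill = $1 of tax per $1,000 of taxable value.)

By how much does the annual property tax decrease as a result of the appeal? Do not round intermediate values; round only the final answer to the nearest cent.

$6,139.36

Old assessed value = $2,141,174 × 0.377 = $807,222.598
New assessed value = $1,413,200 × 0.377 = $532,776.4
Combined rate = 0.00994 + 0.01243 = 0.02237
Old tax = $807,222.598 × 0.02237 = $18,057.56951726
New tax = $532,776.4 × 0.02237 = $11,918.208068
Reduction = $18,057.56951726 − $11,918.208068 = $6,139.36144926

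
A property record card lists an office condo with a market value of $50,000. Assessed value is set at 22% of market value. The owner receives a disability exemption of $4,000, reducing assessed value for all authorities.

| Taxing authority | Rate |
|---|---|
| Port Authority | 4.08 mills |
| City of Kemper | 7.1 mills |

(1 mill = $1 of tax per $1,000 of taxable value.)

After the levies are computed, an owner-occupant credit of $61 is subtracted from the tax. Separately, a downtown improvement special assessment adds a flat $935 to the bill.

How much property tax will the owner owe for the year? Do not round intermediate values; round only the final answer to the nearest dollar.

$952

Assessed value = $50,000 × 0.22 = $11,000
Taxable value = $11,000 − $4,000 = $7,000
Port Authority: $7,000 × 0.00408 = $28.56
City of Kemper: $7,000 × 0.0071 = $49.7
Levies subtotal = $78.26
After credit = $78.26 − $61 = $17.26
Total = $17.26 + $935 = $952.26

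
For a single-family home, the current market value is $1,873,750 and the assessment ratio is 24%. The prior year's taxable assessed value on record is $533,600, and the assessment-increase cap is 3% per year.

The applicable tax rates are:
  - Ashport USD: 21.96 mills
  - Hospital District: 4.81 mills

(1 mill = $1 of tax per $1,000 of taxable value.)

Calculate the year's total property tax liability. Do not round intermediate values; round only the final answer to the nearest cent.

Uncapped assessed value = $1,873,750 × 0.24 = $449,700
Cap limit = $533,600 × 1.03 = $549,608
Taxable assessed value = min($449,700, $549,608) = $449,700 (cap does not bind)
Ashport USD: $449,700 × 0.02196 = $9,875.412
Hospital District: $449,700 × 0.00481 = $2,163.057
Total = $12,038.469

$12,038.47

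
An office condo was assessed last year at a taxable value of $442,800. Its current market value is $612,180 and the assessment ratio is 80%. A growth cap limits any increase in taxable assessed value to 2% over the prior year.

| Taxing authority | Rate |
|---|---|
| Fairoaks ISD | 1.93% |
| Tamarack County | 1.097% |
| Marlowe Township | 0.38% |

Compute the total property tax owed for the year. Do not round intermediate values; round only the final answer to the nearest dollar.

Uncapped assessed value = $612,180 × 0.8 = $489,744
Cap limit = $442,800 × 1.02 = $451,656
Taxable assessed value = min($489,744, $451,656) = $451,656 (cap binds)
Fairoaks ISD: $451,656 × 0.0193 = $8,716.9608
Tamarack County: $451,656 × 0.01097 = $4,954.66632
Marlowe Township: $451,656 × 0.0038 = $1,716.2928
Total = $15,387.91992

$15,388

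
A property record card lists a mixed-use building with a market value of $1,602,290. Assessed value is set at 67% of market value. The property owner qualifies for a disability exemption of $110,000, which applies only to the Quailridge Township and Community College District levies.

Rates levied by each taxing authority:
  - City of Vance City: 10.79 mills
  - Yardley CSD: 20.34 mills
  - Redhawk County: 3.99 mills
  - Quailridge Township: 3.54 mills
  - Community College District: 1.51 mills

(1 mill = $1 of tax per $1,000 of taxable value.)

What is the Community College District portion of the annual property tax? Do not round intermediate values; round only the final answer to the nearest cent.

$1,454.94

Assessed value = $1,602,290 × 0.67 = $1,073,534.3
Community College District taxable value = $1,073,534.3 − $110,000 = $963,534.3
Community College District levy = $963,534.3 × 0.00151 = $1,454.936793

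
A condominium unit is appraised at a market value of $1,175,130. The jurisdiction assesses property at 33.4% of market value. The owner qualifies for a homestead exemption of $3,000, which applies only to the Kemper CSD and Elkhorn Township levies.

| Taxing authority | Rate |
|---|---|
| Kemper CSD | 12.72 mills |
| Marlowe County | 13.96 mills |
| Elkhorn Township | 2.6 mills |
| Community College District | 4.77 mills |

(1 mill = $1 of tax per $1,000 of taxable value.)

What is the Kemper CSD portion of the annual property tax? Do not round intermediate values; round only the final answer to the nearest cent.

$4,954.36

Assessed value = $1,175,130 × 0.334 = $392,493.42
Kemper CSD taxable value = $392,493.42 − $3,000 = $389,493.42
Kemper CSD levy = $389,493.42 × 0.01272 = $4,954.3563024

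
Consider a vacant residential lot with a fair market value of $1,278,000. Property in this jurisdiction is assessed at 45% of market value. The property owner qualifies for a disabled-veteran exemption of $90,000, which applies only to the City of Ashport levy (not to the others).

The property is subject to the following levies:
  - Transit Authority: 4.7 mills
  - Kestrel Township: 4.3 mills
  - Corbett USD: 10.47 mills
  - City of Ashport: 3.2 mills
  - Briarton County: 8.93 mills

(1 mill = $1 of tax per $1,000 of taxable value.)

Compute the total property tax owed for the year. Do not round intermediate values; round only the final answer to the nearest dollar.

$17,885

Assessed value = $1,278,000 × 0.45 = $575,100
Transit Authority: $575,100 × 0.0047 = $2,702.97
Kestrel Township: $575,100 × 0.0043 = $2,472.93
Corbett USD: $575,100 × 0.01047 = $6,021.297
City of Ashport: ($575,100 − $90,000) × 0.0032 = $485,100 × 0.0032 = $1,552.32
Briarton County: $575,100 × 0.00893 = $5,135.643
Total = $17,885.16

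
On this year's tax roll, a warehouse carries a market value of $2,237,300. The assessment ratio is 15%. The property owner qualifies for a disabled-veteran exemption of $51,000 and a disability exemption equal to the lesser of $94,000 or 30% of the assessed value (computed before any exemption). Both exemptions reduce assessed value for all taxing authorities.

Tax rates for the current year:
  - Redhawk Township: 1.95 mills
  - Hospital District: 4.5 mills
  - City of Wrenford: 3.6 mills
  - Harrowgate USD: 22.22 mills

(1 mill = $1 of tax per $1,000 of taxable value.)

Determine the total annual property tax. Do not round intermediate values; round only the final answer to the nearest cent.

$6,150.50

Assessed value = $2,237,300 × 0.15 = $335,595
Disability exemption = min($94,000, 30% × $335,595) = min($94,000, $100,678.5) = $94,000 (dollar cap binds)
Taxable value = $335,595 − $51,000 − $94,000 = $190,595
Redhawk Township: $190,595 × 0.00195 = $371.66025
Hospital District: $190,595 × 0.0045 = $857.6775
City of Wrenford: $190,595 × 0.0036 = $686.142
Harrowgate USD: $190,595 × 0.02222 = $4,235.0209
Total = $6,150.50065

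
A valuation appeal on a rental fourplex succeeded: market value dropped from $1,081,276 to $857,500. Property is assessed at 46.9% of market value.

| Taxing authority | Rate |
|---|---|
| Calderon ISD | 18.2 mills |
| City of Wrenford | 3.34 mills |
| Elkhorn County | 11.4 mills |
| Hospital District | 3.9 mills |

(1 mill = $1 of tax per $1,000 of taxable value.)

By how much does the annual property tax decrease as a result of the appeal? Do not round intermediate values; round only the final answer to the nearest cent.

$3,866.39

Old assessed value = $1,081,276 × 0.469 = $507,118.444
New assessed value = $857,500 × 0.469 = $402,167.5
Combined rate = 0.0182 + 0.00334 + 0.0114 + 0.0039 = 0.03684
Old tax = $507,118.444 × 0.03684 = $18,682.24347696
New tax = $402,167.5 × 0.03684 = $14,815.8507
Reduction = $18,682.24347696 − $14,815.8507 = $3,866.39277696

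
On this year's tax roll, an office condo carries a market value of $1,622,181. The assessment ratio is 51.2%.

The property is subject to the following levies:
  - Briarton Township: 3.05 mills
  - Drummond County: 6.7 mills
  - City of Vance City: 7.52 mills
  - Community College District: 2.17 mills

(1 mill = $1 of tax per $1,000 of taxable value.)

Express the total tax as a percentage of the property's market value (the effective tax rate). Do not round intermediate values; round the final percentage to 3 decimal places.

Assessed value = $1,622,181 × 0.512 = $830,556.672
Briarton Township: $830,556.672 × 0.00305 = $2,533.1978496
Drummond County: $830,556.672 × 0.0067 = $5,564.7297024
City of Vance City: $830,556.672 × 0.00752 = $6,245.78617344
Community College District: $830,556.672 × 0.00217 = $1,802.30797824
Total tax = $16,146.02170368
Effective rate = $16,146.02170368 ÷ $1,622,181 = 0.995% of market value

0.995%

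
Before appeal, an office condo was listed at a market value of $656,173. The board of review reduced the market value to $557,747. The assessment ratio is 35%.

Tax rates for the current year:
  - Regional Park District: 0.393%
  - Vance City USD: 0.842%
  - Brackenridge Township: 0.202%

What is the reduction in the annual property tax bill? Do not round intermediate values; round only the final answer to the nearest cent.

Old assessed value = $656,173 × 0.35 = $229,660.55
New assessed value = $557,747 × 0.35 = $195,211.45
Combined rate = 0.00393 + 0.00842 + 0.00202 = 0.01437
Old tax = $229,660.55 × 0.01437 = $3,300.2221035
New tax = $195,211.45 × 0.01437 = $2,805.1885365
Reduction = $3,300.2221035 − $2,805.1885365 = $495.033567

$495.03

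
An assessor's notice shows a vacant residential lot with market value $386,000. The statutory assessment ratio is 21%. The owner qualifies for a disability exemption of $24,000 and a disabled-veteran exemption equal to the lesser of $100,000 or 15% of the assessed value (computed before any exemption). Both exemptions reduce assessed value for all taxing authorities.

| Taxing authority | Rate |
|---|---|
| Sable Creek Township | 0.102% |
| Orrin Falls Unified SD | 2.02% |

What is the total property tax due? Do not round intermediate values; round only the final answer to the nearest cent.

$952.80

Assessed value = $386,000 × 0.21 = $81,060
Disabled-veteran exemption = min($100,000, 15% × $81,060) = min($100,000, $12,159) = $12,159 (percentage binds)
Taxable value = $81,060 − $24,000 − $12,159 = $44,901
Sable Creek Township: $44,901 × 0.00102 = $45.79902
Orrin Falls Unified SD: $44,901 × 0.0202 = $907.0002
Total = $952.79922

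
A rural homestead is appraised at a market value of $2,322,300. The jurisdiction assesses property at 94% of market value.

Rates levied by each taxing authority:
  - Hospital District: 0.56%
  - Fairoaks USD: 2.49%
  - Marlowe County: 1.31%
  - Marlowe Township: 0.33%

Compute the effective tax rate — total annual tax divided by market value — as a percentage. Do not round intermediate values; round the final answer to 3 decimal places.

Assessed value = $2,322,300 × 0.94 = $2,182,962
Hospital District: $2,182,962 × 0.0056 = $12,224.5872
Fairoaks USD: $2,182,962 × 0.0249 = $54,355.7538
Marlowe County: $2,182,962 × 0.0131 = $28,596.8022
Marlowe Township: $2,182,962 × 0.0033 = $7,203.7746
Total tax = $102,380.9178
Effective rate = $102,380.9178 ÷ $2,322,300 = 4.409% of market value

4.409%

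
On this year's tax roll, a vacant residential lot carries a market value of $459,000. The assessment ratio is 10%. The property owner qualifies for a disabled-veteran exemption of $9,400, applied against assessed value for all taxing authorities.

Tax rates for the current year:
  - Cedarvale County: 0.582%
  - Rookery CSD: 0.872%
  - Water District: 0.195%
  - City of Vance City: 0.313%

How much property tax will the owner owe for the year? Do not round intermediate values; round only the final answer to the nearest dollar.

$716

Assessed value = $459,000 × 0.1 = $45,900
Taxable value = $45,900 − $9,400 = $36,500
Cedarvale County: $36,500 × 0.00582 = $212.43
Rookery CSD: $36,500 × 0.00872 = $318.28
Water District: $36,500 × 0.00195 = $71.175
City of Vance City: $36,500 × 0.00313 = $114.245
Total = $212.43 + $318.28 + $71.175 + $114.245 = $716.13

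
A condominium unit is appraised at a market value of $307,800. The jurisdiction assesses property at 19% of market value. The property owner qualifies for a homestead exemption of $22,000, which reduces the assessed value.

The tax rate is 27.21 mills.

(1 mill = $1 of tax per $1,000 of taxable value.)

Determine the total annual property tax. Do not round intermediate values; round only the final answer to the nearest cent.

Assessed value = $307,800 × 0.19 = $58,482
Taxable value = $58,482 − $22,000 = $36,482
Tax = $36,482 × 0.02721 = $992.67522

$992.68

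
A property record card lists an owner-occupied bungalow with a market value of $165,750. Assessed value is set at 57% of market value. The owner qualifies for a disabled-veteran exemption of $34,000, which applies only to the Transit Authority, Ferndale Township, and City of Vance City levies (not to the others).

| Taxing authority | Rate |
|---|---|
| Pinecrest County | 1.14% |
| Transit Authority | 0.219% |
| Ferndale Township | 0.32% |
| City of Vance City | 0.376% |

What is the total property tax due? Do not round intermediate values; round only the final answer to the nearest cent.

$1,630.41

Assessed value = $165,750 × 0.57 = $94,477.5
Pinecrest County: $94,477.5 × 0.0114 = $1,077.0435
Transit Authority: ($94,477.5 − $34,000) × 0.00219 = $60,477.5 × 0.00219 = $132.445725
Ferndale Township: ($94,477.5 − $34,000) × 0.0032 = $60,477.5 × 0.0032 = $193.528
City of Vance City: ($94,477.5 − $34,000) × 0.00376 = $60,477.5 × 0.00376 = $227.3954
Total = $1,630.412625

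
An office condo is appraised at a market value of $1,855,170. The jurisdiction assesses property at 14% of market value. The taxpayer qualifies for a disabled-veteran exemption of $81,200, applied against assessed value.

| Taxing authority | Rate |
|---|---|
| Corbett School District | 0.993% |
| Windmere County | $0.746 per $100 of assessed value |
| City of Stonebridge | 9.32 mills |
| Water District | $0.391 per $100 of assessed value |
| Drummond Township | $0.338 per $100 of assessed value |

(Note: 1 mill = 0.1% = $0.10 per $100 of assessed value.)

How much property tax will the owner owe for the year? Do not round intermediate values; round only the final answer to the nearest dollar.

$6,070

Assessed value = $1,855,170 × 0.14 = $259,723.8
Taxable value = $259,723.8 − $81,200 = $178,523.8
Corbett School District: $178,523.8 × 0.00993 = $1,772.741334
Windmere County: $178,523.8 × 0.00746 = $1,331.787548
City of Stonebridge: $178,523.8 × 0.00932 = $1,663.841816
Water District: $178,523.8 × 0.00391 = $698.028058
Drummond Township: $178,523.8 × 0.00338 = $603.410444
Total = $6,069.8092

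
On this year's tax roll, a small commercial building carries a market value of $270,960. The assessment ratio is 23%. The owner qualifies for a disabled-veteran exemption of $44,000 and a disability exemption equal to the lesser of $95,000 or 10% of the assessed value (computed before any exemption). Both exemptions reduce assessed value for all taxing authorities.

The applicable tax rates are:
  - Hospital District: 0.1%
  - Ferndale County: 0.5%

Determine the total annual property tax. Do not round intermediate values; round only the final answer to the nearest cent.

Assessed value = $270,960 × 0.23 = $62,320.8
Disability exemption = min($95,000, 10% × $62,320.8) = min($95,000, $6,232.08) = $6,232.08 (percentage binds)
Taxable value = $62,320.8 − $44,000 − $6,232.08 = $12,088.72
Hospital District: $12,088.72 × 0.001 = $12.08872
Ferndale County: $12,088.72 × 0.005 = $60.4436
Total = $72.53232

$72.53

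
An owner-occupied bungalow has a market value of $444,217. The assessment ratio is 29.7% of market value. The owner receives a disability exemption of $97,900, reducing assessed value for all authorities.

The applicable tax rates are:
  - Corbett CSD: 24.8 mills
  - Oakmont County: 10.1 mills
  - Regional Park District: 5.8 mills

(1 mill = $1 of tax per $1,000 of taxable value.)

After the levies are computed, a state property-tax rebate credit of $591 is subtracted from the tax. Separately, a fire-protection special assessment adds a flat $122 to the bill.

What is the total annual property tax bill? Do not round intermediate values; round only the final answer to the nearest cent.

Assessed value = $444,217 × 0.297 = $131,932.449
Taxable value = $131,932.449 − $97,900 = $34,032.449
Corbett CSD: $34,032.449 × 0.0248 = $844.0047352
Oakmont County: $34,032.449 × 0.0101 = $343.7277349
Regional Park District: $34,032.449 × 0.0058 = $197.3882042
Levies subtotal = $1,385.1206743
After credit = $1,385.1206743 − $591 = $794.1206743
Total = $794.1206743 + $122 = $916.1206743

$916.12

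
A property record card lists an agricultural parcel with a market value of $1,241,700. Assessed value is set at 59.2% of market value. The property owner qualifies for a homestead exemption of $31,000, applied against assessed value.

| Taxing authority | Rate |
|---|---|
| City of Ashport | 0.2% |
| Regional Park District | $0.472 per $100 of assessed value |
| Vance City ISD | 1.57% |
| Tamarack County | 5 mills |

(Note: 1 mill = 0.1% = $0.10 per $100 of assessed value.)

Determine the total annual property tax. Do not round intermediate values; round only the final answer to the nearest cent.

Assessed value = $1,241,700 × 0.592 = $735,086.4
Taxable value = $735,086.4 − $31,000 = $704,086.4
City of Ashport: $704,086.4 × 0.002 = $1,408.1728
Regional Park District: $704,086.4 × 0.00472 = $3,323.287808
Vance City ISD: $704,086.4 × 0.0157 = $11,054.15648
Tamarack County: $704,086.4 × 0.005 = $3,520.432
Total = $19,306.049088

$19,306.05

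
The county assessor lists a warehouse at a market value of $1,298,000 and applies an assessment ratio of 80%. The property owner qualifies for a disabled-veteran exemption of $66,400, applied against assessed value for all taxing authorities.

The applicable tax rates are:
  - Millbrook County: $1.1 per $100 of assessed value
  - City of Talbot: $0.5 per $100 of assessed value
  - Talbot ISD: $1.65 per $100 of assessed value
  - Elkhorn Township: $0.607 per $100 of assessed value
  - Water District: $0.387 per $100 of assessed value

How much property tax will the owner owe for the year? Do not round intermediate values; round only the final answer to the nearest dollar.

$41,252

Assessed value = $1,298,000 × 0.8 = $1,038,400
Taxable value = $1,038,400 − $66,400 = $972,000
Millbrook County: $972,000 × 0.011 = $10,692
City of Talbot: $972,000 × 0.005 = $4,860
Talbot ISD: $972,000 × 0.0165 = $16,038
Elkhorn Township: $972,000 × 0.00607 = $5,900.04
Water District: $972,000 × 0.00387 = $3,761.64
Total = $10,692 + $4,860 + $16,038 + $5,900.04 + $3,761.64 = $41,251.68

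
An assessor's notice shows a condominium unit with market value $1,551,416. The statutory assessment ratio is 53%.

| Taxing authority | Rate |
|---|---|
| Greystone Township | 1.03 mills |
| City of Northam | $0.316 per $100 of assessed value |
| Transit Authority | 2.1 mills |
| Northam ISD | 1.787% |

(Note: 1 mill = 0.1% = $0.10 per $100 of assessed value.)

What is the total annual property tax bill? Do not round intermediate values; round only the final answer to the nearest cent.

Assessed value = $1,551,416 × 0.53 = $822,250.48
Greystone Township: $822,250.48 × 0.00103 = $846.9179944
City of Northam: $822,250.48 × 0.00316 = $2,598.3115168
Transit Authority: $822,250.48 × 0.0021 = $1,726.726008
Northam ISD: $822,250.48 × 0.01787 = $14,693.6160776
Total = $19,865.5715968

$19,865.57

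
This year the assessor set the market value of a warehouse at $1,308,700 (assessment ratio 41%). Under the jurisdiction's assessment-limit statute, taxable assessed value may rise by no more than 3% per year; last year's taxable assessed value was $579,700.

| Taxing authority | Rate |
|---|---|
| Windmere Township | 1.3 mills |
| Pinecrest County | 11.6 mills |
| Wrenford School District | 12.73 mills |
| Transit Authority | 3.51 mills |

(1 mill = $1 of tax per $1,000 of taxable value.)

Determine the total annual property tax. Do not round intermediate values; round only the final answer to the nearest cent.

Uncapped assessed value = $1,308,700 × 0.41 = $536,567
Cap limit = $579,700 × 1.03 = $597,091
Taxable assessed value = min($536,567, $597,091) = $536,567 (cap does not bind)
Windmere Township: $536,567 × 0.0013 = $697.5371
Pinecrest County: $536,567 × 0.0116 = $6,224.1772
Wrenford School District: $536,567 × 0.01273 = $6,830.49791
Transit Authority: $536,567 × 0.00351 = $1,883.35017
Total = $15,635.56238

$15,635.56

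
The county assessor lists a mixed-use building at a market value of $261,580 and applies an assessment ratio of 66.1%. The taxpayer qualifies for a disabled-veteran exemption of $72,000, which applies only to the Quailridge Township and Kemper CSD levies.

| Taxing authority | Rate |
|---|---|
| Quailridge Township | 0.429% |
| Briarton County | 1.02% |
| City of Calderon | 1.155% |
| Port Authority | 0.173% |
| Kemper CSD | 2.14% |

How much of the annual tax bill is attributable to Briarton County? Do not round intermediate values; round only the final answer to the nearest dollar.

Assessed value = $261,580 × 0.661 = $172,904.38
Briarton County taxable value = $172,904.38 (exemption does not apply)
Briarton County levy = $172,904.38 × 0.0102 = $1,763.624676

$1,764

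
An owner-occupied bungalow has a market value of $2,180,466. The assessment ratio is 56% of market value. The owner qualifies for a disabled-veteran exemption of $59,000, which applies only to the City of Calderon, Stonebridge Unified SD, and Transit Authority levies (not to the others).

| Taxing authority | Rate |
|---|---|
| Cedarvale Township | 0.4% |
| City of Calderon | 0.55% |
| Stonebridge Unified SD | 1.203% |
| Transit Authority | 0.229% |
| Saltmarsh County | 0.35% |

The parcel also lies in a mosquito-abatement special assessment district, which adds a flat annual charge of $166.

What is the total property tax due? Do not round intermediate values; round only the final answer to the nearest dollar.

$32,356

Assessed value = $2,180,466 × 0.56 = $1,221,060.96
Cedarvale Township: $1,221,060.96 × 0.004 = $4,884.24384
City of Calderon: ($1,221,060.96 − $59,000) × 0.0055 = $1,162,060.96 × 0.0055 = $6,391.33528
Stonebridge Unified SD: ($1,221,060.96 − $59,000) × 0.01203 = $1,162,060.96 × 0.01203 = $13,979.5933488
Transit Authority: ($1,221,060.96 − $59,000) × 0.00229 = $1,162,060.96 × 0.00229 = $2,661.1195984
Saltmarsh County: $1,221,060.96 × 0.0035 = $4,273.71336
Levies subtotal = $32,190.0054272
Total = $32,190.0054272 + $166 = $32,356.0054272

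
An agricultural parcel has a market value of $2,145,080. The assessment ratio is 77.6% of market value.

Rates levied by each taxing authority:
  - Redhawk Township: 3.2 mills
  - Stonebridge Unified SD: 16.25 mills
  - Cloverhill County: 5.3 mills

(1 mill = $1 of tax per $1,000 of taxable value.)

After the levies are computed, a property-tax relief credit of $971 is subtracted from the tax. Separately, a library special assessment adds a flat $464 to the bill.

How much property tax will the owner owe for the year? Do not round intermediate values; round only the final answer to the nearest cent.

$40,691.41

Assessed value = $2,145,080 × 0.776 = $1,664,582.08
Redhawk Township: $1,664,582.08 × 0.0032 = $5,326.662656
Stonebridge Unified SD: $1,664,582.08 × 0.01625 = $27,049.4588
Cloverhill County: $1,664,582.08 × 0.0053 = $8,822.285024
Levies subtotal = $41,198.40648
After credit = $41,198.40648 − $971 = $40,227.40648
Total = $40,227.40648 + $464 = $40,691.40648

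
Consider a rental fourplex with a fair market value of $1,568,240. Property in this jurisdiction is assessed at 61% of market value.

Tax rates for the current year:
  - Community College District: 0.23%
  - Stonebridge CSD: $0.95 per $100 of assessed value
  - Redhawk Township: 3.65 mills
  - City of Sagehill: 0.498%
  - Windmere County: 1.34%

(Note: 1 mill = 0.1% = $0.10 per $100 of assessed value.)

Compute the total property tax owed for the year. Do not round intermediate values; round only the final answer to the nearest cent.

Assessed value = $1,568,240 × 0.61 = $956,626.4
Community College District: $956,626.4 × 0.0023 = $2,200.24072
Stonebridge CSD: $956,626.4 × 0.0095 = $9,087.9508
Redhawk Township: $956,626.4 × 0.00365 = $3,491.68636
City of Sagehill: $956,626.4 × 0.00498 = $4,763.999472
Windmere County: $956,626.4 × 0.0134 = $12,818.79376
Total = $32,362.671112

$32,362.67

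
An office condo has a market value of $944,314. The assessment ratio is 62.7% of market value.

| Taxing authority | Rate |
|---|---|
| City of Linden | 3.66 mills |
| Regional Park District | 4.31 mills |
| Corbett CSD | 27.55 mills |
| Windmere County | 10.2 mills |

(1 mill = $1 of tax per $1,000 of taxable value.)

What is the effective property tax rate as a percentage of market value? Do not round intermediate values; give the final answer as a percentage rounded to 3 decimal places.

2.867%

Assessed value = $944,314 × 0.627 = $592,084.878
City of Linden: $592,084.878 × 0.00366 = $2,167.03065348
Regional Park District: $592,084.878 × 0.00431 = $2,551.88582418
Corbett CSD: $592,084.878 × 0.02755 = $16,311.9383889
Windmere County: $592,084.878 × 0.0102 = $6,039.2657556
Total tax = $27,070.12062216
Effective rate = $27,070.12062216 ÷ $944,314 = 2.867% of market value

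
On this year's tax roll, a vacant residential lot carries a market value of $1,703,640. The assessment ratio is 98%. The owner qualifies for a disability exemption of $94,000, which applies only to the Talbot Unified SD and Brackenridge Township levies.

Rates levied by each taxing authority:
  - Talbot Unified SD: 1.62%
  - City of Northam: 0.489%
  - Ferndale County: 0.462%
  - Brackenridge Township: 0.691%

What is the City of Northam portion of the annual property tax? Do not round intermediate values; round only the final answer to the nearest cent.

$8,164.18

Assessed value = $1,703,640 × 0.98 = $1,669,567.2
City of Northam taxable value = $1,669,567.2 (exemption does not apply)
City of Northam levy = $1,669,567.2 × 0.00489 = $8,164.183608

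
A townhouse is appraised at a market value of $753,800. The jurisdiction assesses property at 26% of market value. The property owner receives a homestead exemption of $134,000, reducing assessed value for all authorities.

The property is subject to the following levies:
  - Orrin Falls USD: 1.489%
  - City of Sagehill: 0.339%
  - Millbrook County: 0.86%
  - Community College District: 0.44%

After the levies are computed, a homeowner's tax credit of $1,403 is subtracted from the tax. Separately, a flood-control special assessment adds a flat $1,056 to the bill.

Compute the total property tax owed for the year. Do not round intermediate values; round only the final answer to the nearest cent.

$1,591.98

Assessed value = $753,800 × 0.26 = $195,988
Taxable value = $195,988 − $134,000 = $61,988
Orrin Falls USD: $61,988 × 0.01489 = $923.00132
City of Sagehill: $61,988 × 0.00339 = $210.13932
Millbrook County: $61,988 × 0.0086 = $533.0968
Community College District: $61,988 × 0.0044 = $272.7472
Levies subtotal = $1,938.98464
After credit = $1,938.98464 − $1,403 = $535.98464
Total = $535.98464 + $1,056 = $1,591.98464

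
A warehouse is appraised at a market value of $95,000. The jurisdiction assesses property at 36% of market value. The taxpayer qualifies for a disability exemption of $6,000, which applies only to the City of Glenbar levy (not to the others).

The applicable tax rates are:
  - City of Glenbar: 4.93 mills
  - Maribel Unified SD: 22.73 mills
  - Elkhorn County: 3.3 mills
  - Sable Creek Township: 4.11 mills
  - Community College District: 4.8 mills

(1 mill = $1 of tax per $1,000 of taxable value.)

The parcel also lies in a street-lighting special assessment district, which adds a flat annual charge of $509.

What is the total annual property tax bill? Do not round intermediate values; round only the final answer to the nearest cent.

Assessed value = $95,000 × 0.36 = $34,200
City of Glenbar: ($34,200 − $6,000) × 0.00493 = $28,200 × 0.00493 = $139.026
Maribel Unified SD: $34,200 × 0.02273 = $777.366
Elkhorn County: $34,200 × 0.0033 = $112.86
Sable Creek Township: $34,200 × 0.00411 = $140.562
Community College District: $34,200 × 0.0048 = $164.16
Levies subtotal = $1,333.974
Total = $1,333.974 + $509 = $1,842.974

$1,842.97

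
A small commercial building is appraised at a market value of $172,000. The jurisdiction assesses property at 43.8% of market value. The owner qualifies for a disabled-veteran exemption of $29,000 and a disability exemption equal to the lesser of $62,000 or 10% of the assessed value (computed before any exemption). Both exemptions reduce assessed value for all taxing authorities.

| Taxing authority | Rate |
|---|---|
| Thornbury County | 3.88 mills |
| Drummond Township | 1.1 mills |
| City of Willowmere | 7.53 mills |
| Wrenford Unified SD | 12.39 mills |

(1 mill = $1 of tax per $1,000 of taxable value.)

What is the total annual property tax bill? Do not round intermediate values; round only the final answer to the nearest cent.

Assessed value = $172,000 × 0.438 = $75,336
Disability exemption = min($62,000, 10% × $75,336) = min($62,000, $7,533.6) = $7,533.6 (percentage binds)
Taxable value = $75,336 − $29,000 − $7,533.6 = $38,802.4
Thornbury County: $38,802.4 × 0.00388 = $150.553312
Drummond Township: $38,802.4 × 0.0011 = $42.68264
City of Willowmere: $38,802.4 × 0.00753 = $292.182072
Wrenford Unified SD: $38,802.4 × 0.01239 = $480.761736
Total = $966.17976

$966.18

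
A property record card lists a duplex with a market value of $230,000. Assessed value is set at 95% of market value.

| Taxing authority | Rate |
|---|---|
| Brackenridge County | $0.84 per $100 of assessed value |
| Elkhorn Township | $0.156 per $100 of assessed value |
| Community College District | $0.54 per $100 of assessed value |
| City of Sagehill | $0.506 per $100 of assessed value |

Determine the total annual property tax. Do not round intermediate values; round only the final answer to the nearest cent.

Assessed value = $230,000 × 0.95 = $218,500
Brackenridge County: $218,500 × 0.0084 = $1,835.4
Elkhorn Township: $218,500 × 0.00156 = $340.86
Community College District: $218,500 × 0.0054 = $1,179.9
City of Sagehill: $218,500 × 0.00506 = $1,105.61
Total = $1,835.4 + $340.86 + $1,179.9 + $1,105.61 = $4,461.77

$4,461.77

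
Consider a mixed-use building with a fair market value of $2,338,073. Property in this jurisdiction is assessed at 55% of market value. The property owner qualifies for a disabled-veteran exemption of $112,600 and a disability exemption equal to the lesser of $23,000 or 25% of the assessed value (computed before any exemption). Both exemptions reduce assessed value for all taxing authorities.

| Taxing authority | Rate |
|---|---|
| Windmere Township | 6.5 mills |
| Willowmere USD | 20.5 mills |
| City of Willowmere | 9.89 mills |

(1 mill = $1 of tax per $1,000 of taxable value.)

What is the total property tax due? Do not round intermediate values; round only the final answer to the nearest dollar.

Assessed value = $2,338,073 × 0.55 = $1,285,940.15
Disability exemption = min($23,000, 25% × $1,285,940.15) = min($23,000, $321,485.0375) = $23,000 (dollar cap binds)
Taxable value = $1,285,940.15 − $112,600 − $23,000 = $1,150,340.15
Windmere Township: $1,150,340.15 × 0.0065 = $7,477.210975
Willowmere USD: $1,150,340.15 × 0.0205 = $23,581.973075
City of Willowmere: $1,150,340.15 × 0.00989 = $11,376.8640835
Total = $42,436.0481335

$42,436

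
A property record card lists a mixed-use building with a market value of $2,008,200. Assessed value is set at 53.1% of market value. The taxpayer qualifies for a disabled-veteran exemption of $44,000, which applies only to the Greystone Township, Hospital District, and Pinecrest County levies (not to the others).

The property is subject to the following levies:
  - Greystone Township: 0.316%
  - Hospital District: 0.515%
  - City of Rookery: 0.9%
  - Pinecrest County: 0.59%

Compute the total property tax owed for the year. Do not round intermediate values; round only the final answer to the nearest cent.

Assessed value = $2,008,200 × 0.531 = $1,066,354.2
Greystone Township: ($1,066,354.2 − $44,000) × 0.00316 = $1,022,354.2 × 0.00316 = $3,230.639272
Hospital District: ($1,066,354.2 − $44,000) × 0.00515 = $1,022,354.2 × 0.00515 = $5,265.12413
City of Rookery: $1,066,354.2 × 0.009 = $9,597.1878
Pinecrest County: ($1,066,354.2 − $44,000) × 0.0059 = $1,022,354.2 × 0.0059 = $6,031.88978
Total = $24,124.840982

$24,124.84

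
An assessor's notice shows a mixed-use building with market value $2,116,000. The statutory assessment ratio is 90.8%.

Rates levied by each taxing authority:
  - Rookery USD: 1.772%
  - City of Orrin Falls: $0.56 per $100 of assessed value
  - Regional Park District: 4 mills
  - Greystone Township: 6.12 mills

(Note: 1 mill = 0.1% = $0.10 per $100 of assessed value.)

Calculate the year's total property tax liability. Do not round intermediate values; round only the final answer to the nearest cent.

$64,249.21

Assessed value = $2,116,000 × 0.908 = $1,921,328
Rookery USD: $1,921,328 × 0.01772 = $34,045.93216
City of Orrin Falls: $1,921,328 × 0.0056 = $10,759.4368
Regional Park District: $1,921,328 × 0.004 = $7,685.312
Greystone Township: $1,921,328 × 0.00612 = $11,758.52736
Total = $64,249.20832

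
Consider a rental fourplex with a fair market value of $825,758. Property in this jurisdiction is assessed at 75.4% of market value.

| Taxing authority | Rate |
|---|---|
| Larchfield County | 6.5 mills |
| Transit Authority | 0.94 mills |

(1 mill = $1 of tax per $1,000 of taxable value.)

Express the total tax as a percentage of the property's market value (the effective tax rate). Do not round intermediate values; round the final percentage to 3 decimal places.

0.561%

Assessed value = $825,758 × 0.754 = $622,621.532
Larchfield County: $622,621.532 × 0.0065 = $4,047.039958
Transit Authority: $622,621.532 × 0.00094 = $585.26424008
Total tax = $4,632.30419808
Effective rate = $4,632.30419808 ÷ $825,758 = 0.561% of market value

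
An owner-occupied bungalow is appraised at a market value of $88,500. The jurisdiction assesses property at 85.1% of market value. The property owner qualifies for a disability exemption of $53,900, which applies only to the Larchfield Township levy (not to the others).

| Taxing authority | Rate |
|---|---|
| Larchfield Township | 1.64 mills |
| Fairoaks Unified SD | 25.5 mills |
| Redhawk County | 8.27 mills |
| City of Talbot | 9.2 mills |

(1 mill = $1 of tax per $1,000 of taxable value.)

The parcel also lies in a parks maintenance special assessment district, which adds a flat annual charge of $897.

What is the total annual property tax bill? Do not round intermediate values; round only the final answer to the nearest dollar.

Assessed value = $88,500 × 0.851 = $75,313.5
Larchfield Township: ($75,313.5 − $53,900) × 0.00164 = $21,413.5 × 0.00164 = $35.11814
Fairoaks Unified SD: $75,313.5 × 0.0255 = $1,920.49425
Redhawk County: $75,313.5 × 0.00827 = $622.842645
City of Talbot: $75,313.5 × 0.0092 = $692.8842
Levies subtotal = $3,271.339235
Total = $3,271.339235 + $897 = $4,168.339235

$4,168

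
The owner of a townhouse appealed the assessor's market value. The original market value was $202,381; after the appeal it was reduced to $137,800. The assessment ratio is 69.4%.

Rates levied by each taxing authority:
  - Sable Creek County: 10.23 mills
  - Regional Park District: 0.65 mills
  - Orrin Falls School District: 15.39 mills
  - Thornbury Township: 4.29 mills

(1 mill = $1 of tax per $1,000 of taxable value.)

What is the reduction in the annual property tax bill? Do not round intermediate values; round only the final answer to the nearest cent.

Old assessed value = $202,381 × 0.694 = $140,452.414
New assessed value = $137,800 × 0.694 = $95,633.2
Combined rate = 0.01023 + 0.00065 + 0.01539 + 0.00429 = 0.03056
Old tax = $140,452.414 × 0.03056 = $4,292.22577184
New tax = $95,633.2 × 0.03056 = $2,922.550592
Reduction = $4,292.22577184 − $2,922.550592 = $1,369.67517984

$1,369.68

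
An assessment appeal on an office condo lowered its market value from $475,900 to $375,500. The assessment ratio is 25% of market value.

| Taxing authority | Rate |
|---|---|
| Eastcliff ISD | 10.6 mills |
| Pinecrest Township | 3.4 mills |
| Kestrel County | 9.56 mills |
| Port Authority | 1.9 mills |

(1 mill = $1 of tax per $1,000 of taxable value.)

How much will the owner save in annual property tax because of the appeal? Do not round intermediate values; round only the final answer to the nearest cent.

$639.05

Old assessed value = $475,900 × 0.25 = $118,975
New assessed value = $375,500 × 0.25 = $93,875
Combined rate = 0.0106 + 0.0034 + 0.00956 + 0.0019 = 0.02546
Old tax = $118,975 × 0.02546 = $3,029.1035
New tax = $93,875 × 0.02546 = $2,390.0575
Reduction = $3,029.1035 − $2,390.0575 = $639.046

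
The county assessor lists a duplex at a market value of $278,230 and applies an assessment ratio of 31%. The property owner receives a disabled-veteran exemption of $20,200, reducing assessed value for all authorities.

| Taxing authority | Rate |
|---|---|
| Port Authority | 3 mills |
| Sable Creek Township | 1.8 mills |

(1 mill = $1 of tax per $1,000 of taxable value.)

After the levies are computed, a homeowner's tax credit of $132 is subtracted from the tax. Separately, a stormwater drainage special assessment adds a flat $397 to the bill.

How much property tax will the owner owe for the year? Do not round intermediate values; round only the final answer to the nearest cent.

Assessed value = $278,230 × 0.31 = $86,251.3
Taxable value = $86,251.3 − $20,200 = $66,051.3
Port Authority: $66,051.3 × 0.003 = $198.1539
Sable Creek Township: $66,051.3 × 0.0018 = $118.89234
Levies subtotal = $317.04624
After credit = $317.04624 − $132 = $185.04624
Total = $185.04624 + $397 = $582.04624

$582.05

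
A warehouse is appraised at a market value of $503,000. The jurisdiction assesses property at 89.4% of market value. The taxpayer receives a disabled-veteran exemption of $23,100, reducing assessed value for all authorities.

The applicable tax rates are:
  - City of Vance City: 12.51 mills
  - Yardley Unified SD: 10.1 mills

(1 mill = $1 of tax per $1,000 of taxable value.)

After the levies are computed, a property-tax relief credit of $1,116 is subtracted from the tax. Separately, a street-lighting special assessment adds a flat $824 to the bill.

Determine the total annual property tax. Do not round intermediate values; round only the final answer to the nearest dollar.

Assessed value = $503,000 × 0.894 = $449,682
Taxable value = $449,682 − $23,100 = $426,582
City of Vance City: $426,582 × 0.01251 = $5,336.54082
Yardley Unified SD: $426,582 × 0.0101 = $4,308.4782
Levies subtotal = $9,645.01902
After credit = $9,645.01902 − $1,116 = $8,529.01902
Total = $8,529.01902 + $824 = $9,353.01902

$9,353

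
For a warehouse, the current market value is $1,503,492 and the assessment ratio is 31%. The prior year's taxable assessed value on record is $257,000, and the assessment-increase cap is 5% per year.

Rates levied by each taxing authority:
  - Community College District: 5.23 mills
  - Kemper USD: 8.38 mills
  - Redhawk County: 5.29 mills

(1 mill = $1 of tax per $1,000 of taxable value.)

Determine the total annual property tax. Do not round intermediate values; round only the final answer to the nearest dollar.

Uncapped assessed value = $1,503,492 × 0.31 = $466,082.52
Cap limit = $257,000 × 1.05 = $269,850
Taxable assessed value = min($466,082.52, $269,850) = $269,850 (cap binds)
Community College District: $269,850 × 0.00523 = $1,411.3155
Kemper USD: $269,850 × 0.00838 = $2,261.343
Redhawk County: $269,850 × 0.00529 = $1,427.5065
Total = $5,100.165

$5,100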